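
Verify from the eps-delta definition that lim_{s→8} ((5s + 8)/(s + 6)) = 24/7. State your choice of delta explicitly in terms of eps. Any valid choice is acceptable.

delta = min(7, (49/11)eps)

Let eps > 0. We want delta > 0 with 0 < |s − 8| < delta ⇒ |(5s + 8)/(s + 6) − (24/7)| < eps.
Combining over a common denominator, (5s + 8)/(s + 6) − (24/7) = [(5s + 8)·14 − 48·(s + 6)] / [14·(s + 6)] = 22(s − 8) / (14(s + 6)).
So |(5s + 8)/(s + 6) − (24/7)| = 22|s − 8| / (14·|s + 6|).
Require delta ≤ 7, so |s + 6| ≥ |14| − |s − 8| > 14 − 7 = 7.
Hence |(5s + 8)/(s + 6) − (24/7)| < 22|s − 8|/(14·7) = (11/49)|s − 8|, which is < eps once |s − 8| < (49/11)eps.
Take delta = min(7, (49/11)eps). Then 0 < |s − 8| < delta forces both bounds, so |(5s + 8)/(s + 6) − (24/7)| < eps.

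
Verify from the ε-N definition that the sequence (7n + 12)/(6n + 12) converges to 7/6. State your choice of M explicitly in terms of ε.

M = (1/3)/ε

Fix ε > 0. For n ≥ 1, |(7n + 12)/(6n + 12) − (7/6)| = |-12|/(6(6n + 12)) = 12/(6(6n + 12)).
Since 6n + 12 ≥ 6n for n ≥ 1, this is ≤ 12/(6·6n) = (1/3)/n.
So |(7n + 12)/(6n + 12) − (7/6)| < ε whenever n > (1/3)/ε.
Take M = (1/3)/ε. If n > M then |(7n + 12)/(6n + 12) − (7/6)| ≤ (1/3)/n < ε.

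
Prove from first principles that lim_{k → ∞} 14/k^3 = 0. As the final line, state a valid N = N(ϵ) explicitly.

N = (14/ϵ)^{1/3}

Fix ϵ > 0. For k ≥ 1, |14/k^3 − 0| = 14/k^3.
14/k^3 < ϵ ⇔ k^3 > 14/ϵ ⇔ k > (14/ϵ)^{1/3}.
Take N = (14/ϵ)^{1/3}. Then k > N implies 14/k^3 < ϵ.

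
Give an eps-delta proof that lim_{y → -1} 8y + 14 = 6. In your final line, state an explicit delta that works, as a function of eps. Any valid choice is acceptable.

Suppose eps > 0. We need delta > 0 so that 0 < |y + 1| < delta implies |(8y + 14) − 6| < eps.
|(8y + 14) − 6| = |8y + 8| = 8|y + 1|.
So 8|y + 1| < eps exactly when |y + 1| < eps/8.
Choosing delta = eps/8 gives |(8y + 14) − 6| = 8|y + 1| < eps whenever |y + 1| < delta.

delta = eps/8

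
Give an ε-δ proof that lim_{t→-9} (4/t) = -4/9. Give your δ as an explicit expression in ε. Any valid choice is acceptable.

Let ε > 0. We seek δ > 0 such that 0 < |t + 9| < δ implies |4/t + 4/9| < ε.
|4/t + 4/9| = 4·|-9 − t|/(9·|t|) = 4|t + 9|/(9|t|).
Restrict δ ≤ 9/2. Then |t + 9| < 9/2 gives |t| > 9/2, so 9|t| > 81/2.
Then |4/t + 4/9| < 4|t + 9|/(81/2), which is < ε when |t + 9| < (81/8)ε.
Take δ = min(9/2, (81/8)ε). Then 0 < |t + 9| < δ gives both |t + 9| < 9/2 and |t + 9| < (81/8)ε, so |4/t + 4/9| < ε.

δ = min(9/2, (81/8)ε)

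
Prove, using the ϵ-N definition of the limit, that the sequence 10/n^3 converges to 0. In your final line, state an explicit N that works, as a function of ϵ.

N = (10/ϵ)^{1/3}

Suppose ϵ > 0. For n ≥ 1, |10/n^3 − 0| = 10/n^3.
10/n^3 < ϵ ⇔ n^3 > 10/ϵ ⇔ n > (10/ϵ)^{1/3}.
Take N = (10/ϵ)^{1/3}. Then n > N implies 10/n^3 < ϵ.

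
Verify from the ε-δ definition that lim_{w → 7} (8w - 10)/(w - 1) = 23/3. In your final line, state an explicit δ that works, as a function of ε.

Fix ε > 0. We want δ > 0 with 0 < |w − 7| < δ ⇒ |(8w - 10)/(w - 1) − (23/3)| < ε.
Combining over a common denominator, (8w - 10)/(w - 1) − (23/3) = [(8w - 10)·6 − 46·(w - 1)] / [6·(w - 1)] = 2(w − 7) / (6(w - 1)).
So |(8w - 10)/(w - 1) − (23/3)| = 2|w − 7| / (6·|w − 1|).
Require δ ≤ 3, so |w − 1| ≥ |6| − |w − 7| > 6 − 3 = 3.
Hence |(8w - 10)/(w - 1) − (23/3)| < 2|w − 7|/(6·3) = (1/9)|w − 7|, which is < ε once |w − 7| < 9ε.
Take δ = min(3, 9ε). Then 0 < |w − 7| < δ forces both bounds, so |(8w - 10)/(w - 1) − (23/3)| < ε.

δ = min(3, 9ε)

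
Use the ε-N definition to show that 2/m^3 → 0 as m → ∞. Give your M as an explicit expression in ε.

M = (2/ε)^{1/3}

Let ε > 0 be given. For m ≥ 1, |2/m^3 − 0| = 2/m^3.
2/m^3 < ε ⇔ m^3 > 2/ε ⇔ m > (2/ε)^{1/3}.
Take M = (2/ε)^{1/3}. Then m > M implies 2/m^3 < ε.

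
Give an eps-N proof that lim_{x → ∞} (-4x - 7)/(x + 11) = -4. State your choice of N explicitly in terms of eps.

N = 37/eps

Fix eps > 0. We seek N > 0 such that x > N implies |(-4x - 7)/(x + 11) + 4| < eps.
(-4x - 7)/(x + 11) + 4 = ((-4x - 7) − (-4)(x + 11)) / ((x + 11)) = 37/((x + 11)).
For x > 0 we have x + 11 > x, so |(-4x - 7)/(x + 11) + 4| = 37/((x + 11)) < 37/(x) = 37/x.
Thus |(-4x - 7)/(x + 11) + 4| < eps whenever x > 37/eps.
Take N = 37/eps. If x > N then |(-4x - 7)/(x + 11) + 4| < 37/x < eps.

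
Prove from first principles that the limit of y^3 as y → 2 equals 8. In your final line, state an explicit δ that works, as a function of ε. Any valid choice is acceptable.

Let ε > 0 be given. We seek δ > 0 with 0 < |y − 2| < δ ⇒ |y^3 − 8| < ε.
Factor: y^3 − 8 = (y − 2)(y^2 + 2y + 4), so |y^3 − 8| = |y − 2|·|y^2 + 2y + 4|.
Restrict δ ≤ 1. Then |y − 2| < 1 gives |y| < 3, so by the triangle inequality |y^2 + 2y + 4| ≤ 3^2 + 2·3 + 4 = 19.
Hence |y^3 − 8| ≤ 19|y − 2|, which is < ε once |y − 2| < ε/19.
Take δ = min(1, ε/19). If 0 < |y − 2| < δ then both bounds hold and |y^3 − 8| ≤ 19|y − 2| < 19·(ε/19) = ε.

δ = min(1, ε/19)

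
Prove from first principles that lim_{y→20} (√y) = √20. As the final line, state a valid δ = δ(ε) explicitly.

Let ε > 0. We want δ > 0 such that 0 < |y − 20| < δ implies |√y − √20| < ε.
Rationalise: √y − √20 = (y − 20)/(√y + √20), so |√y − √20| = |y − 20|/(√y + √20).
Restrict δ ≤ 20 so that |y − 20| < 20 forces y > 0, and then √y + √20 > √20.
Hence |√y − √20| < |y − 20|/√20, which is < ε once |y − 20| < √20·ε.
Take δ = min(20, √20·ε). If 0 < |y − 20| < δ then y > 0 and |√y − √20| < |y − 20|/√20 < ε.

δ = min(20, √20·ε)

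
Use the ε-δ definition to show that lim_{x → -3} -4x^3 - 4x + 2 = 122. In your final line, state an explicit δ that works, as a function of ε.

Let ε > 0. We want δ > 0 such that 0 < |x + 3| < δ implies |(-4x^3 - 4x + 2) − 122| < ε.
(-4x^3 - 4x + 2) − 122 = -4x^3 - 4x - 120 = (x + 3)(-4x^2 + 12x - 40).
So |(-4x^3 - 4x + 2) − 122| = |x + 3|·|-4x^2 + 12x - 40|.
Require δ ≤ 1. Then |x + 3| < 1 gives |x| < 4, and by the triangle inequality |-4x^2 + 12x - 40| ≤ 4·4^2 + 12·4 + 40 = 152.
Hence |(-4x^3 - 4x + 2) − 122| ≤ 152|x + 3| < ε provided |x + 3| < ε/152.
Take δ = min(1, ε/152). Then 0 < |x + 3| < δ gives both |x + 3| < 1 and |x + 3| < ε/152, so |(-4x^3 - 4x + 2) − 122| < ε.

δ = min(1, ε/152)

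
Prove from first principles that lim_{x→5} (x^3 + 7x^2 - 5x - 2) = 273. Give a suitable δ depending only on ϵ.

δ = min(1, ϵ/163)

Suppose ϵ > 0. We want δ > 0 such that 0 < |x − 5| < δ implies |(x^3 + 7x^2 - 5x - 2) − 273| < ϵ.
(x^3 + 7x^2 - 5x - 2) − 273 = x^3 + 7x^2 - 5x - 275 = (x − 5)(x^2 + 12x + 55).
So |(x^3 + 7x^2 - 5x - 2) − 273| = |x − 5|·|x^2 + 12x + 55|.
Require δ ≤ 1. Then |x − 5| < 1 gives |x| < 6, and by the triangle inequality |x^2 + 12x + 55| ≤ 6^2 + 12·6 + 55 = 163.
Hence |(x^3 + 7x^2 - 5x - 2) − 273| ≤ 163|x − 5| < ϵ provided |x − 5| < ϵ/163.
Take δ = min(1, ϵ/163). Then 0 < |x − 5| < δ gives both |x − 5| < 1 and |x − 5| < ϵ/163, so |(x^3 + 7x^2 - 5x - 2) − 273| < ϵ.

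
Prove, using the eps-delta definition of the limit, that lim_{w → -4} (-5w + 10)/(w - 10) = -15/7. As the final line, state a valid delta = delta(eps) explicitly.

Let eps > 0. We want delta > 0 with 0 < |w + 4| < delta ⇒ |(-5w + 10)/(w - 10) + 15/7| < eps.
Combining over a common denominator, (-5w + 10)/(w - 10) + 15/7 = [(-5w + 10)·(-14) − 30·(w - 10)] / [(-14)·(w - 10)] = 40(w + 4) / ((-14)(w - 10)).
So |(-5w + 10)/(w - 10) + 15/7| = 40|w + 4| / (14·|w − 10|).
Require delta ≤ 7, so |w − 10| ≥ |-14| − |w + 4| > 14 − 7 = 7.
Hence |(-5w + 10)/(w - 10) + 15/7| < 40|w + 4|/(14·7) = (20/49)|w + 4|, which is < eps once |w + 4| < (49/20)eps.
Take delta = min(7, (49/20)eps). Then 0 < |w + 4| < delta forces both bounds, so |(-5w + 10)/(w - 10) + 15/7| < eps.

delta = min(7, (49/20)eps)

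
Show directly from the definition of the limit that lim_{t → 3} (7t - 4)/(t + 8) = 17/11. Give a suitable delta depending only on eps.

delta = min(11/2, (121/120)eps)

Suppose eps > 0. We want delta > 0 with 0 < |t − 3| < delta ⇒ |(7t - 4)/(t + 8) − (17/11)| < eps.
Combining over a common denominator, (7t - 4)/(t + 8) − (17/11) = [(7t - 4)·11 − 17·(t + 8)] / [11·(t + 8)] = 60(t − 3) / (11(t + 8)).
So |(7t - 4)/(t + 8) − (17/11)| = 60|t − 3| / (11·|t + 8|).
Require delta ≤ 11/2, so |t + 8| ≥ |11| − |t − 3| > 11 − 11/2 = 11/2.
Hence |(7t - 4)/(t + 8) − (17/11)| < 60|t − 3|/(11·(11/2)) = (120/121)|t − 3|, which is < eps once |t − 3| < (121/120)eps.
Take delta = min(11/2, (121/120)eps). Then 0 < |t − 3| < delta forces both bounds, so |(7t - 4)/(t + 8) − (17/11)| < eps.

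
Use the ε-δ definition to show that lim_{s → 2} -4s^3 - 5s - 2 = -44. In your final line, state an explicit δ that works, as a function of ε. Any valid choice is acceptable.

δ = min(1, ε/81)

Let ε > 0. We want δ > 0 such that 0 < |s − 2| < δ implies |(-4s^3 - 5s - 2) + 44| < ε.
(-4s^3 - 5s - 2) + 44 = -4s^3 - 5s + 42 = (s − 2)(-4s^2 - 8s - 21).
So |(-4s^3 - 5s - 2) + 44| = |s − 2|·|-4s^2 - 8s - 21|.
Assume first that |s − 2| < 1, so |s| < 3. Then |-4s^2 - 8s - 21| ≤ 4·3^2 + 8·3 + 21 = 81.
Hence |(-4s^3 - 5s - 2) + 44| ≤ 81|s − 2| < ε provided |s − 2| < ε/81.
Choosing δ = min(1, ε/81) ensures both conditions, hence |(-4s^3 - 5s - 2) + 44| < ε.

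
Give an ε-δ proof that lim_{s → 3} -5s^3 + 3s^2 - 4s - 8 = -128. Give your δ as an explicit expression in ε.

Fix ε > 0. We want δ > 0 such that 0 < |s − 3| < δ implies |(-5s^3 + 3s^2 - 4s - 8) + 128| < ε.
(-5s^3 + 3s^2 - 4s - 8) + 128 = -5s^3 + 3s^2 - 4s + 120 = (s − 3)(-5s^2 - 12s - 40).
So |(-5s^3 + 3s^2 - 4s - 8) + 128| = |s − 3|·|-5s^2 - 12s - 40|.
Assume first that |s − 3| < 1, so |s| < 4. Then |-5s^2 - 12s - 40| ≤ 5·4^2 + 12·4 + 40 = 168.
Hence |(-5s^3 + 3s^2 - 4s - 8) + 128| ≤ 168|s − 3| < ε provided |s − 3| < ε/168.
Choosing δ = min(1, ε/168) ensures both conditions, hence |(-5s^3 + 3s^2 - 4s - 8) + 128| < ε.

δ = min(1, ε/168)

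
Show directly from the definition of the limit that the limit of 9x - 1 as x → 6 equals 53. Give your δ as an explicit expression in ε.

Fix ε > 0. We need δ > 0 so that 0 < |x − 6| < δ implies |(9x - 1) − 53| < ε.
Since (9x - 1) − 53 = 9(x − 6), we have |(9x - 1) − 53| = 9|x − 6|.
So 9|x − 6| < ε exactly when |x − 6| < ε/9.
Take δ = ε/9. If 0 < |x − 6| < δ then |(9x - 1) − 53| = 9|x − 6| < 9·(ε/9) = ε.

δ = ε/9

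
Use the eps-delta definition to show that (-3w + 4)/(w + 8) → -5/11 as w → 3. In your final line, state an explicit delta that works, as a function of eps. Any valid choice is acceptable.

delta = min(11/2, (121/56)eps)

Suppose eps > 0. We want delta > 0 with 0 < |w − 3| < delta ⇒ |(-3w + 4)/(w + 8) + 5/11| < eps.
Combining over a common denominator, (-3w + 4)/(w + 8) + 5/11 = [(-3w + 4)·11 − (-5)·(w + 8)] / [11·(w + 8)] = -28(w − 3) / (11(w + 8)).
So |(-3w + 4)/(w + 8) + 5/11| = 28|w − 3| / (11·|w + 8|).
Require delta ≤ 11/2, so |w + 8| ≥ |11| − |w − 3| > 11 − 11/2 = 11/2.
Hence |(-3w + 4)/(w + 8) + 5/11| < 28|w − 3|/(11·(11/2)) = (56/121)|w − 3|, which is < eps once |w − 3| < (121/56)eps.
Take delta = min(11/2, (121/56)eps). Then 0 < |w − 3| < delta forces both bounds, so |(-3w + 4)/(w + 8) + 5/11| < eps.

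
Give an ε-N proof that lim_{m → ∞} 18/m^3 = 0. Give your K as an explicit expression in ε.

Let ε > 0 be given. For m ≥ 1, |18/m^3 − 0| = 18/m^3.
18/m^3 < ε ⇔ m^3 > 18/ε ⇔ m > (18/ε)^{1/3}.
Take K = (18/ε)^{1/3}. Then m > K implies 18/m^3 < ε.

K = (18/ε)^{1/3}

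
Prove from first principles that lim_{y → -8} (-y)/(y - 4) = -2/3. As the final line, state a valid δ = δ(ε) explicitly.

δ = min(6, 18ε)

Suppose ε > 0. We want δ > 0 with 0 < |y + 8| < δ ⇒ |(-y)/(y - 4) + 2/3| < ε.
Combining over a common denominator, (-y)/(y - 4) + 2/3 = [(-y)·(-12) − 8·(y - 4)] / [(-12)·(y - 4)] = 4(y + 8) / ((-12)(y - 4)).
So |(-y)/(y - 4) + 2/3| = 4|y + 8| / (12·|y − 4|).
Restrict δ ≤ 6. Then |y + 8| < 6 gives |y − 4| = |(y + 8) + (-12)| ≥ 12 − 6 = 6.
Hence |(-y)/(y - 4) + 2/3| < 4|y + 8|/(12·6) = (1/18)|y + 8|, which is < ε once |y + 8| < 18ε.
Take δ = min(6, 18ε). Then 0 < |y + 8| < δ forces both bounds, so |(-y)/(y - 4) + 2/3| < ε.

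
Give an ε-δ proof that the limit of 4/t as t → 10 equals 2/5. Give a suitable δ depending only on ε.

Suppose ε > 0. We seek δ > 0 such that 0 < |t − 10| < δ implies |4/t − (2/5)| < ε.
|4/t − (2/5)| = 4·|10 − t|/(10·|t|) = 4|t − 10|/(10|t|).
Restrict δ ≤ 5. Then |t − 10| < 5 gives |t| > 5, so 10|t| > 50.
Then |4/t − (2/5)| < 4|t − 10|/50, which is < ε when |t − 10| < (25/2)ε.
Take δ = min(5, (25/2)ε). Then 0 < |t − 10| < δ gives both |t − 10| < 5 and |t − 10| < (25/2)ε, so |4/t − (2/5)| < ε.

δ = min(5, (25/2)ε)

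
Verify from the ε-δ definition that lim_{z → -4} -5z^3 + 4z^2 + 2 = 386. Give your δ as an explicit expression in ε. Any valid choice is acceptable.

δ = min(1, ε/341)

Let ε > 0 be given. We want δ > 0 such that 0 < |z + 4| < δ implies |(-5z^3 + 4z^2 + 2) − 386| < ε.
(-5z^3 + 4z^2 + 2) − 386 = -5z^3 + 4z^2 - 384 = (z + 4)(-5z^2 + 24z - 96).
So |(-5z^3 + 4z^2 + 2) − 386| = |z + 4|·|-5z^2 + 24z - 96|.
Assume first that |z + 4| < 1, so |z| < 5. Then |-5z^2 + 24z - 96| ≤ 5·5^2 + 24·5 + 96 = 341.
Hence |(-5z^3 + 4z^2 + 2) − 386| ≤ 341|z + 4| < ε provided |z + 4| < ε/341.
Choosing δ = min(1, ε/341) ensures both conditions, hence |(-5z^3 + 4z^2 + 2) − 386| < ε.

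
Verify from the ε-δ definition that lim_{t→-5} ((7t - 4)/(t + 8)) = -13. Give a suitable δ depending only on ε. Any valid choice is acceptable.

δ = min(3/2, (3/40)ε)

Fix ε > 0. We want δ > 0 with 0 < |t + 5| < δ ⇒ |(7t - 4)/(t + 8) + 13| < ε.
Combining over a common denominator, (7t - 4)/(t + 8) + 13 = [(7t - 4)·3 − (-39)·(t + 8)] / [3·(t + 8)] = 60(t + 5) / (3(t + 8)).
So |(7t - 4)/(t + 8) + 13| = 60|t + 5| / (3·|t + 8|).
Require δ ≤ 3/2, so |t + 8| ≥ |3| − |t + 5| > 3 − 3/2 = 3/2.
Hence |(7t - 4)/(t + 8) + 13| < 60|t + 5|/(3·(3/2)) = (40/3)|t + 5|, which is < ε once |t + 5| < (3/40)ε.
Take δ = min(3/2, (3/40)ε). Then 0 < |t + 5| < δ forces both bounds, so |(7t - 4)/(t + 8) + 13| < ε.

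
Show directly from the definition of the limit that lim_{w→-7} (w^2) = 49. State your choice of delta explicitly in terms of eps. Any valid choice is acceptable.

delta = min(1, eps/15)

Let eps > 0. We seek delta > 0 with 0 < |w + 7| < delta ⇒ |w^2 − 49| < eps.
Factor: w^2 − 49 = (w + 7)(w - 7), so |w^2 − 49| = |w + 7|·|w - 7|.
Restrict delta ≤ 1. Then |w + 7| < 1 gives |w| < 8, so by the triangle inequality |w - 7| ≤ 8 + 7 = 15.
Hence |w^2 − 49| ≤ 15|w + 7|, which is < eps once |w + 7| < eps/15.
Take delta = min(1, eps/15). If 0 < |w + 7| < delta then both bounds hold and |w^2 − 49| ≤ 15|w + 7| < 15·(eps/15) = eps.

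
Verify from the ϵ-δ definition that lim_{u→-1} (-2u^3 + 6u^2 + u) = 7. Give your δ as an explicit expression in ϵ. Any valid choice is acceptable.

δ = min(1, ϵ/31)

Let ϵ > 0. We want δ > 0 such that 0 < |u + 1| < δ implies |(-2u^3 + 6u^2 + u) − 7| < ϵ.
(-2u^3 + 6u^2 + u) − 7 = -2u^3 + 6u^2 + u - 7 = (u + 1)(-2u^2 + 8u - 7).
So |(-2u^3 + 6u^2 + u) − 7| = |u + 1|·|-2u^2 + 8u - 7|.
Require δ ≤ 1. Then |u + 1| < 1 gives |u| < 2, and by the triangle inequality |-2u^2 + 8u - 7| ≤ 2·2^2 + 8·2 + 7 = 31.
Hence |(-2u^3 + 6u^2 + u) − 7| ≤ 31|u + 1| < ϵ provided |u + 1| < ϵ/31.
Choosing δ = min(1, ϵ/31) ensures both conditions, hence |(-2u^3 + 6u^2 + u) − 7| < ϵ.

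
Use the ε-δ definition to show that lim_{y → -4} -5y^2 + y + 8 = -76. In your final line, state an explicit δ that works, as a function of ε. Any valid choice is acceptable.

δ = min(1, ε/46)

Fix ε > 0. We want δ > 0 such that 0 < |y + 4| < δ implies |(-5y^2 + y + 8) + 76| < ε.
(-5y^2 + y + 8) + 76 = -5y^2 + y + 84 = (y + 4)(-5y + 21).
So |(-5y^2 + y + 8) + 76| = |y + 4|·|-5y + 21|.
Assume first that |y + 4| < 1, so |y| < 5. Then |-5y + 21| ≤ 5·5 + 21 = 46.
Hence |(-5y^2 + y + 8) + 76| ≤ 46|y + 4| < ε provided |y + 4| < ε/46.
Take δ = min(1, ε/46). Then 0 < |y + 4| < δ gives both |y + 4| < 1 and |y + 4| < ε/46, so |(-5y^2 + y + 8) + 76| < ε.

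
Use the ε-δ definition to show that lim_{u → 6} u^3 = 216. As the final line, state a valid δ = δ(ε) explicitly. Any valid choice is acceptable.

δ = min(1, ε/127)

Let ε > 0. We seek δ > 0 with 0 < |u − 6| < δ ⇒ |u^3 − 216| < ε.
Factor: u^3 − 216 = (u − 6)(u^2 + 6u + 36), so |u^3 − 216| = |u − 6|·|u^2 + 6u + 36|.
Impose δ ≤ 1 so that |u| < 7; then |u^2 + 6u + 36| ≤ 127.
Hence |u^3 − 216| ≤ 127|u − 6|, which is < ε once |u − 6| < ε/127.
Take δ = min(1, ε/127). If 0 < |u − 6| < δ then both bounds hold and |u^3 − 216| ≤ 127|u − 6| < 127·(ε/127) = ε.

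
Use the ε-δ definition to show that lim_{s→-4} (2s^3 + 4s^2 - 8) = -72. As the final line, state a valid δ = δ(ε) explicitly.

δ = min(2, ε/112)

Let ε > 0. We want δ > 0 such that 0 < |s + 4| < δ implies |(2s^3 + 4s^2 - 8) + 72| < ε.
(2s^3 + 4s^2 - 8) + 72 = 2s^3 + 4s^2 + 64 = (s + 4)(2s^2 - 4s + 16).
So |(2s^3 + 4s^2 - 8) + 72| = |s + 4|·|2s^2 - 4s + 16|.
Assume first that |s + 4| < 2, so |s| < 6. Then |2s^2 - 4s + 16| ≤ 2·6^2 + 4·6 + 16 = 112.
Hence |(2s^3 + 4s^2 - 8) + 72| ≤ 112|s + 4| < ε provided |s + 4| < ε/112.
Choosing δ = min(2, ε/112) ensures both conditions, hence |(2s^3 + 4s^2 - 8) + 72| < ε.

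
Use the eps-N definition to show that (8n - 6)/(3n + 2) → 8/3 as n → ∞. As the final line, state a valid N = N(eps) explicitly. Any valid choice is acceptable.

N = (34/9)/eps

Let eps > 0. For n ≥ 1, |(8n - 6)/(3n + 2) − (8/3)| = |-34|/(3(3n + 2)) = 34/(3(3n + 2)).
Since 3n + 2 ≥ 3n for n ≥ 1, this is ≤ 34/(3·3n) = (34/9)/n.
So |(8n - 6)/(3n + 2) − (8/3)| < eps whenever n > (34/9)/eps.
Take N = (34/9)/eps. If n > N then |(8n - 6)/(3n + 2) − (8/3)| ≤ (34/9)/n < eps.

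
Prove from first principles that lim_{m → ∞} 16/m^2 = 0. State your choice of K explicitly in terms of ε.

K = (16/ε)^{1/2}

Let ε > 0. For m ≥ 1, |16/m^2 − 0| = 16/m^2.
16/m^2 < ε ⇔ m^2 > 16/ε ⇔ m > (16/ε)^{1/2}.
Take K = (16/ε)^{1/2}. Then m > K implies 16/m^2 < ε.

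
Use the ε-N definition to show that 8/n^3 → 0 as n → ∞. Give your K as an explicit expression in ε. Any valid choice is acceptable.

Suppose ε > 0. For n ≥ 1, |8/n^3 − 0| = 8/n^3.
8/n^3 < ε ⇔ n^3 > 8/ε ⇔ n > (8/ε)^{1/3}.
Take K = (8/ε)^{1/3}. Then n > K implies 8/n^3 < ε.

K = (8/ε)^{1/3}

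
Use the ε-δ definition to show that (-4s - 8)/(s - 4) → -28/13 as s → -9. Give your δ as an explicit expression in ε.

Suppose ε > 0. We want δ > 0 with 0 < |s + 9| < δ ⇒ |(-4s - 8)/(s - 4) + 28/13| < ε.
Combining over a common denominator, (-4s - 8)/(s - 4) + 28/13 = [(-4s - 8)·(-13) − 28·(s - 4)] / [(-13)·(s - 4)] = 24(s + 9) / ((-13)(s - 4)).
So |(-4s - 8)/(s - 4) + 28/13| = 24|s + 9| / (13·|s − 4|).
Require δ ≤ 13/2, so |s − 4| ≥ |-13| − |s + 9| > 13 − 13/2 = 13/2.
Hence |(-4s - 8)/(s - 4) + 28/13| < 24|s + 9|/(13·(13/2)) = (48/169)|s + 9|, which is < ε once |s + 9| < (169/48)ε.
Take δ = min(13/2, (169/48)ε). Then 0 < |s + 9| < δ forces both bounds, so |(-4s - 8)/(s - 4) + 28/13| < ε.

δ = min(13/2, (169/48)ε)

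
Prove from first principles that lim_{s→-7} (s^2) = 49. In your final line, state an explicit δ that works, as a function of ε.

δ = min(2, ε/16)

Fix ε > 0. We seek δ > 0 with 0 < |s + 7| < δ ⇒ |s^2 − 49| < ε.
Factor: s^2 − 49 = (s + 7)(s - 7), so |s^2 − 49| = |s + 7|·|s - 7|.
Impose δ ≤ 2 so that |s| < 9; then |s - 7| ≤ 16.
Hence |s^2 − 49| ≤ 16|s + 7|, which is < ε once |s + 7| < ε/16.
Take δ = min(2, ε/16). If 0 < |s + 7| < δ then both bounds hold and |s^2 − 49| ≤ 16|s + 7| < 16·(ε/16) = ε.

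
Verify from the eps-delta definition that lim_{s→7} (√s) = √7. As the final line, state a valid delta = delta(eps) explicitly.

Let eps > 0. We want delta > 0 such that 0 < |s − 7| < delta implies |√s − √7| < eps.
Rationalise: √s − √7 = (s − 7)/(√s + √7), so |√s − √7| = |s − 7|/(√s + √7).
Restrict delta ≤ 7 so that |s − 7| < 7 forces s > 0, and then √s + √7 > √7.
Hence |√s − √7| < |s − 7|/√7, which is < eps once |s − 7| < √7·eps.
Take delta = min(7, √7·eps). If 0 < |s − 7| < delta then s > 0 and |√s − √7| < |s − 7|/√7 < eps.

delta = min(7, √7·eps)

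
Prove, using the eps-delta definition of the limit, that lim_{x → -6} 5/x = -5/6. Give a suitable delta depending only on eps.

Let eps > 0 be given. We seek delta > 0 such that 0 < |x + 6| < delta implies |5/x + 5/6| < eps.
|5/x + 5/6| = 5·|-6 − x|/(6·|x|) = 5|x + 6|/(6|x|).
Restrict delta ≤ 3. Then |x + 6| < 3 gives |x| > 3, so 6|x| > 18.
Then |5/x + 5/6| < 5|x + 6|/18, which is < eps when |x + 6| < (18/5)eps.
Take delta = min(3, (18/5)eps). Then 0 < |x + 6| < delta gives both |x + 6| < 3 and |x + 6| < (18/5)eps, so |5/x + 5/6| < eps.

delta = min(3, (18/5)eps)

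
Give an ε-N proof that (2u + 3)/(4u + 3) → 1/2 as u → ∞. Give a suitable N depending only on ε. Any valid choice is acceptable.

N = (3/8)/ε

Let ε > 0 be given. We seek N > 0 such that u > N implies |(2u + 3)/(4u + 3) − (1/2)| < ε.
(2u + 3)/(4u + 3) − (1/2) = (4(2u + 3) − 2(4u + 3)) / (4(4u + 3)) = 6/(4(4u + 3)).
For u > 0 we have 4u + 3 > 4u, so |(2u + 3)/(4u + 3) − (1/2)| = 6/(4(4u + 3)) < 6/(4·4u) = (3/8)/u.
Thus |(2u + 3)/(4u + 3) − (1/2)| < ε whenever u > (3/8)/ε.
Take N = (3/8)/ε. If u > N then |(2u + 3)/(4u + 3) − (1/2)| < (3/8)/u < ε.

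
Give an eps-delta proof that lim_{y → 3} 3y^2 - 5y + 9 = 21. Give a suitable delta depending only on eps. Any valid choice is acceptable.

Fix eps > 0. We want delta > 0 such that 0 < |y − 3| < delta implies |(3y^2 - 5y + 9) − 21| < eps.
(3y^2 - 5y + 9) − 21 = 3y^2 - 5y - 12 = (y − 3)(3y + 4).
So |(3y^2 - 5y + 9) − 21| = |y − 3|·|3y + 4|.
Require delta ≤ 1. Then |y − 3| < 1 gives |y| < 4, and by the triangle inequality |3y + 4| ≤ 3·4 + 4 = 16.
Hence |(3y^2 - 5y + 9) − 21| ≤ 16|y − 3| < eps provided |y − 3| < eps/16.
Choosing delta = min(1, eps/16) ensures both conditions, hence |(3y^2 - 5y + 9) − 21| < eps.

delta = min(1, eps/16)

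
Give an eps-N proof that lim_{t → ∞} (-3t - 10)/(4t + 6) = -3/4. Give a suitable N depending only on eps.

Suppose eps > 0. We seek N > 0 such that t > N implies |(-3t - 10)/(4t + 6) + 3/4| < eps.
(-3t - 10)/(4t + 6) + 3/4 = (4(-3t - 10) − (-3)(4t + 6)) / (4(4t + 6)) = -22/(4(4t + 6)).
For t > 0 we have 4t + 6 > 4t, so |(-3t - 10)/(4t + 6) + 3/4| = 22/(4(4t + 6)) < 22/(4·4t) = (11/8)/t.
Thus |(-3t - 10)/(4t + 6) + 3/4| < eps whenever t > (11/8)/eps.
Take N = (11/8)/eps. If t > N then |(-3t - 10)/(4t + 6) + 3/4| < (11/8)/t < eps.

N = (11/8)/eps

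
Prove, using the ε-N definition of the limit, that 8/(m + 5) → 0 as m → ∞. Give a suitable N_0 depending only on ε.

Let ε > 0. For m ≥ 1, |8/(m + 5) − 0| = 8/(m + 5) ≤ 8/m.
We need 8/m < ε, i.e. m > 8/ε.
Take N_0 = 8/ε. If m > N_0 then |8/(m + 5)| ≤ 8/m < ε.

N_0 = 8/ε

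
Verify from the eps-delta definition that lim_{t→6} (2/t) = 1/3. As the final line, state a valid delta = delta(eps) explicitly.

delta = min(3, 9eps)

Let eps > 0 be given. We seek delta > 0 such that 0 < |t − 6| < delta implies |2/t − (1/3)| < eps.
|2/t − (1/3)| = 2·|6 − t|/(6·|t|) = 2|t − 6|/(6|t|).
Restrict delta ≤ 3. Then |t − 6| < 3 gives |t| > 3, so 6|t| > 18.
Then |2/t − (1/3)| < 2|t − 6|/18, which is < eps when |t − 6| < 9eps.
Take delta = min(3, 9eps). Then 0 < |t − 6| < delta gives both |t − 6| < 3 and |t − 6| < 9eps, so |2/t − (1/3)| < eps.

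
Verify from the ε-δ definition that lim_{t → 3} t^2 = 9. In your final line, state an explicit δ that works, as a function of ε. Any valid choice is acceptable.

δ = min(2, ε/8)

Fix ε > 0. We seek δ > 0 with 0 < |t − 3| < δ ⇒ |t^2 − 9| < ε.
Factor: t^2 − 9 = (t − 3)(t + 3), so |t^2 − 9| = |t − 3|·|t + 3|.
Impose δ ≤ 2 so that |t| < 5; then |t + 3| ≤ 8.
Hence |t^2 − 9| ≤ 8|t − 3|, which is < ε once |t − 3| < ε/8.
Take δ = min(2, ε/8). If 0 < |t − 3| < δ then both bounds hold and |t^2 − 9| ≤ 8|t − 3| < 8·(ε/8) = ε.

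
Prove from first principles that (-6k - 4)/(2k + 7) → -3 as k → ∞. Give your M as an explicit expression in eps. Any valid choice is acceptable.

M = (17/2)/eps

Fix eps > 0. For k ≥ 1, |(-6k - 4)/(2k + 7) + 3| = |34|/(2(2k + 7)) = 34/(2(2k + 7)).
Since 2k + 7 ≥ 2k for k ≥ 1, this is ≤ 34/(2·2k) = (17/2)/k.
So |(-6k - 4)/(2k + 7) + 3| < eps whenever k > (17/2)/eps.
Take M = (17/2)/eps. If k > M then |(-6k - 4)/(2k + 7) + 3| ≤ (17/2)/k < eps.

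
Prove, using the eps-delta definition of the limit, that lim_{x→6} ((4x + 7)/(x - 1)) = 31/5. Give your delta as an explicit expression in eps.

Let eps > 0 be given. We want delta > 0 with 0 < |x − 6| < delta ⇒ |(4x + 7)/(x - 1) − (31/5)| < eps.
Combining over a common denominator, (4x + 7)/(x - 1) − (31/5) = [(4x + 7)·5 − 31·(x - 1)] / [5·(x - 1)] = -11(x − 6) / (5(x - 1)).
So |(4x + 7)/(x - 1) − (31/5)| = 11|x − 6| / (5·|x − 1|).
Restrict delta ≤ 5/2. Then |x − 6| < 5/2 gives |x − 1| = |(x − 6) + 5| ≥ 5 − 5/2 = 5/2.
Hence |(4x + 7)/(x - 1) − (31/5)| < 11|x − 6|/(5·(5/2)) = (22/25)|x − 6|, which is < eps once |x − 6| < (25/22)eps.
Take delta = min(5/2, (25/22)eps). Then 0 < |x − 6| < delta forces both bounds, so |(4x + 7)/(x - 1) − (31/5)| < eps.

delta = min(5/2, (25/22)eps)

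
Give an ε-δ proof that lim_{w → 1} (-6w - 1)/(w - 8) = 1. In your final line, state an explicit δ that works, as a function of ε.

Let ε > 0 be given. We want δ > 0 with 0 < |w − 1| < δ ⇒ |(-6w - 1)/(w - 8) − 1| < ε.
Combining over a common denominator, (-6w - 1)/(w - 8) − 1 = [(-6w - 1)·(-7) − (-7)·(w - 8)] / [(-7)·(w - 8)] = 49(w − 1) / ((-7)(w - 8)).
So |(-6w - 1)/(w - 8) − 1| = 49|w − 1| / (7·|w − 8|).
Restrict δ ≤ 7/2. Then |w − 1| < 7/2 gives |w − 8| = |(w − 1) + (-7)| ≥ 7 − 7/2 = 7/2.
Hence |(-6w - 1)/(w - 8) − 1| < 49|w − 1|/(7·(7/2)) = 2|w − 1|, which is < ε once |w − 1| < (1/2)ε.
Take δ = min(7/2, (1/2)ε). Then 0 < |w − 1| < δ forces both bounds, so |(-6w - 1)/(w - 8) − 1| < ε.

δ = min(7/2, (1/2)ε)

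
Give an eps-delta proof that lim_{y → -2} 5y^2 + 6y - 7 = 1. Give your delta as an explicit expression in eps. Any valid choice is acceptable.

delta = min(2, eps/24)

Let eps > 0. We want delta > 0 such that 0 < |y + 2| < delta implies |(5y^2 + 6y - 7) − 1| < eps.
(5y^2 + 6y - 7) − 1 = 5y^2 + 6y - 8 = (y + 2)(5y - 4).
So |(5y^2 + 6y - 7) − 1| = |y + 2|·|5y - 4|.
Require delta ≤ 2. Then |y + 2| < 2 gives |y| < 4, and by the triangle inequality |5y - 4| ≤ 5·4 + 4 = 24.
Hence |(5y^2 + 6y - 7) − 1| ≤ 24|y + 2| < eps provided |y + 2| < eps/24.
Take delta = min(2, eps/24). Then 0 < |y + 2| < delta gives both |y + 2| < 2 and |y + 2| < eps/24, so |(5y^2 + 6y - 7) − 1| < eps.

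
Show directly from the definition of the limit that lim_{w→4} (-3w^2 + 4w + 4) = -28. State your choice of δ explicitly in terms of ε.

δ = min(1, ε/23)

Fix ε > 0. We want δ > 0 such that 0 < |w − 4| < δ implies |(-3w^2 + 4w + 4) + 28| < ε.
(-3w^2 + 4w + 4) + 28 = -3w^2 + 4w + 32 = (w − 4)(-3w - 8).
So |(-3w^2 + 4w + 4) + 28| = |w − 4|·|-3w - 8|.
Require δ ≤ 1. Then |w − 4| < 1 gives |w| < 5, and by the triangle inequality |-3w - 8| ≤ 3·5 + 8 = 23.
Hence |(-3w^2 + 4w + 4) + 28| ≤ 23|w − 4| < ε provided |w − 4| < ε/23.
Take δ = min(1, ε/23). Then 0 < |w − 4| < δ gives both |w − 4| < 1 and |w − 4| < ε/23, so |(-3w^2 + 4w + 4) + 28| < ε.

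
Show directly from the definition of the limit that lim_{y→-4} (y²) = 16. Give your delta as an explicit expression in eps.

Let eps > 0. We seek delta > 0 with 0 < |y + 4| < delta ⇒ |y² − 16| < eps.
Factor: y² − 16 = (y + 4)(y - 4), so |y² − 16| = |y + 4|·|y - 4|.
Impose delta ≤ 2 so that |y| < 6; then |y - 4| ≤ 10.
Hence |y² − 16| ≤ 10|y + 4|, which is < eps once |y + 4| < eps/10.
Take delta = min(2, eps/10). If 0 < |y + 4| < delta then both bounds hold and |y² − 16| ≤ 10|y + 4| < 10·(eps/10) = eps.

delta = min(2, eps/10)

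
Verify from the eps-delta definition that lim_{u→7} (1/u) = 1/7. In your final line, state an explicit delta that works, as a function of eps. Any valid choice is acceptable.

delta = min(7/2, (49/2)eps)

Let eps > 0. We seek delta > 0 such that 0 < |u − 7| < delta implies |1/u − (1/7)| < eps.
|1/u − (1/7)| = |7 − u|/(7·|u|) = |u − 7|/(7|u|).
Require delta ≤ 7/2 so that |u| > 7 − 7/2 = 7/2, hence 7|u| > 49/2.
Then |1/u − (1/7)| < |u − 7|/(49/2), which is < eps when |u − 7| < (49/2)eps.
Take delta = min(7/2, (49/2)eps). Then 0 < |u − 7| < delta gives both |u − 7| < 7/2 and |u − 7| < (49/2)eps, so |1/u − (1/7)| < eps.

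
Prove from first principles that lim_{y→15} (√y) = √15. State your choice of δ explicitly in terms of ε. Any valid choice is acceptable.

Let ε > 0 be given. We want δ > 0 such that 0 < |y − 15| < δ implies |√y − √15| < ε.
Rationalise: √y − √15 = (y − 15)/(√y + √15), so |√y − √15| = |y − 15|/(√y + √15).
Restrict δ ≤ 15 so that |y − 15| < 15 forces y > 0, and then √y + √15 > √15.
Hence |√y − √15| < |y − 15|/√15, which is < ε once |y − 15| < √15·ε.
Take δ = min(15, √15·ε). If 0 < |y − 15| < δ then y > 0 and |√y − √15| < |y − 15|/√15 < ε.

δ = min(15, √15·ε)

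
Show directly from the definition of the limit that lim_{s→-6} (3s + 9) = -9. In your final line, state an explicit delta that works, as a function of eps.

Let eps > 0. We need delta > 0 so that 0 < |s + 6| < delta implies |(3s + 9) + 9| < eps.
|(3s + 9) + 9| = |3s + 18| = 3|s + 6|.
So 3|s + 6| < eps exactly when |s + 6| < eps/3.
Choosing delta = eps/3 gives |(3s + 9) + 9| = 3|s + 6| < eps whenever |s + 6| < delta.

delta = eps/3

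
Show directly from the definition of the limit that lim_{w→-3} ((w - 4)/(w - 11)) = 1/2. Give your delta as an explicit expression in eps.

delta = min(7, 14eps)

Suppose eps > 0. We want delta > 0 with 0 < |w + 3| < delta ⇒ |(w - 4)/(w - 11) − (1/2)| < eps.
Combining over a common denominator, (w - 4)/(w - 11) − (1/2) = [(w - 4)·(-14) − (-7)·(w - 11)] / [(-14)·(w - 11)] = -7(w + 3) / ((-14)(w - 11)).
So |(w - 4)/(w - 11) − (1/2)| = 7|w + 3| / (14·|w − 11|).
Restrict delta ≤ 7. Then |w + 3| < 7 gives |w − 11| = |(w + 3) + (-14)| ≥ 14 − 7 = 7.
Hence |(w - 4)/(w - 11) − (1/2)| < 7|w + 3|/(14·7) = (1/14)|w + 3|, which is < eps once |w + 3| < 14eps.
Take delta = min(7, 14eps). Then 0 < |w + 3| < delta forces both bounds, so |(w - 4)/(w - 11) − (1/2)| < eps.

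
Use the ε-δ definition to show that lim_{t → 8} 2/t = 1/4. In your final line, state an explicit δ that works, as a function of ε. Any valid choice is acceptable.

δ = min(4, 16ε)

Let ε > 0. We seek δ > 0 such that 0 < |t − 8| < δ implies |2/t − (1/4)| < ε.
|2/t − (1/4)| = 2·|8 − t|/(8·|t|) = 2|t − 8|/(8|t|).
Require δ ≤ 4 so that |t| > 8 − 4 = 4, hence 8|t| > 32.
Then |2/t − (1/4)| < 2|t − 8|/32, which is < ε when |t − 8| < 16ε.
Take δ = min(4, 16ε). Then 0 < |t − 8| < δ gives both |t − 8| < 4 and |t − 8| < 16ε, so |2/t − (1/4)| < ε.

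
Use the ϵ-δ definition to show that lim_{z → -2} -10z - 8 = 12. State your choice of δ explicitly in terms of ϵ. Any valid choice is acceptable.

Fix ϵ > 0. We need δ > 0 so that 0 < |z + 2| < δ implies |(-10z - 8) − 12| < ϵ.
Since (-10z - 8) − 12 = -10(z + 2), we have |(-10z - 8) − 12| = 10|z + 2|.
Thus it suffices that |z + 2| < ϵ/10.
Choosing δ = ϵ/10 gives |(-10z - 8) − 12| = 10|z + 2| < ϵ whenever |z + 2| < δ.

δ = ϵ/10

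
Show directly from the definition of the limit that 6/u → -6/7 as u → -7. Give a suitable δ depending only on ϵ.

Let ϵ > 0. We seek δ > 0 such that 0 < |u + 7| < δ implies |6/u + 6/7| < ϵ.
|6/u + 6/7| = 6·|-7 − u|/(7·|u|) = 6|u + 7|/(7|u|).
Require δ ≤ 7/2 so that |u| > 7 − 7/2 = 7/2, hence 7|u| > 49/2.
Then |6/u + 6/7| < 6|u + 7|/(49/2), which is < ϵ when |u + 7| < (49/12)ϵ.
Take δ = min(7/2, (49/12)ϵ). Then 0 < |u + 7| < δ gives both |u + 7| < 7/2 and |u + 7| < (49/12)ϵ, so |6/u + 6/7| < ϵ.

δ = min(7/2, (49/12)ϵ)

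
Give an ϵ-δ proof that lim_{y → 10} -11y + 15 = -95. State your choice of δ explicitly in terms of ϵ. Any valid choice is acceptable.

Fix ϵ > 0. We need δ > 0 so that 0 < |y − 10| < δ implies |(-11y + 15) + 95| < ϵ.
Since (-11y + 15) + 95 = -11(y − 10), we have |(-11y + 15) + 95| = 11|y − 10|.
Thus it suffices that |y − 10| < ϵ/11.
Take δ = ϵ/11. If 0 < |y − 10| < δ then |(-11y + 15) + 95| = 11|y − 10| < 11·(ϵ/11) = ϵ.

δ = ϵ/11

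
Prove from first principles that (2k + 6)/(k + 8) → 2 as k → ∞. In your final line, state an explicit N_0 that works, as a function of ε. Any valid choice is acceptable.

N_0 = 10/ε

Fix ε > 0. For k ≥ 1, |(2k + 6)/(k + 8) − 2| = |-10|/((k + 8)) = 10/((k + 8)).
Since k + 8 ≥ k for k ≥ 1, this is ≤ 10/(k) = 10/k.
So |(2k + 6)/(k + 8) − 2| < ε whenever k > 10/ε.
Take N_0 = 10/ε. If k > N_0 then |(2k + 6)/(k + 8) − 2| ≤ 10/k < ε.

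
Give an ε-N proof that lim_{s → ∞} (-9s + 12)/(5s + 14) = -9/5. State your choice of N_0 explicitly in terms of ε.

N_0 = (186/25)/ε

Let ε > 0. We seek N_0 > 0 such that s > N_0 implies |(-9s + 12)/(5s + 14) + 9/5| < ε.
(-9s + 12)/(5s + 14) + 9/5 = (5(-9s + 12) − (-9)(5s + 14)) / (5(5s + 14)) = 186/(5(5s + 14)).
For s > 0 we have 5s + 14 > 5s, so |(-9s + 12)/(5s + 14) + 9/5| = 186/(5(5s + 14)) < 186/(5·5s) = (186/25)/s.
Thus |(-9s + 12)/(5s + 14) + 9/5| < ε whenever s > (186/25)/ε.
Take N_0 = (186/25)/ε. If s > N_0 then |(-9s + 12)/(5s + 14) + 9/5| < (186/25)/s < ε.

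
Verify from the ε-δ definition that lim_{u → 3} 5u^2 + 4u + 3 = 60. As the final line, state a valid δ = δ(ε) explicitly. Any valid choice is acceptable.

δ = min(2, ε/44)

Fix ε > 0. We want δ > 0 such that 0 < |u − 3| < δ implies |(5u^2 + 4u + 3) − 60| < ε.
(5u^2 + 4u + 3) − 60 = 5u^2 + 4u - 57 = (u − 3)(5u + 19).
So |(5u^2 + 4u + 3) − 60| = |u − 3|·|5u + 19|.
Assume first that |u − 3| < 2, so |u| < 5. Then |5u + 19| ≤ 5·5 + 19 = 44.
Hence |(5u^2 + 4u + 3) − 60| ≤ 44|u − 3| < ε provided |u − 3| < ε/44.
Choosing δ = min(2, ε/44) ensures both conditions, hence |(5u^2 + 4u + 3) − 60| < ε.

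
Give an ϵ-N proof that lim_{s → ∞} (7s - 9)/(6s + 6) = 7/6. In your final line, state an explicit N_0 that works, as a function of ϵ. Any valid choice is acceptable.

Let ϵ > 0 be given. We seek N_0 > 0 such that s > N_0 implies |(7s - 9)/(6s + 6) − (7/6)| < ϵ.
(7s - 9)/(6s + 6) − (7/6) = (6(7s - 9) − 7(6s + 6)) / (6(6s + 6)) = -96/(6(6s + 6)).
For s > 0 we have 6s + 6 > 6s, so |(7s - 9)/(6s + 6) − (7/6)| = 96/(6(6s + 6)) < 96/(6·6s) = (8/3)/s.
Thus |(7s - 9)/(6s + 6) − (7/6)| < ϵ whenever s > (8/3)/ϵ.
Take N_0 = (8/3)/ϵ. If s > N_0 then |(7s - 9)/(6s + 6) − (7/6)| < (8/3)/s < ϵ.

N_0 = (8/3)/ϵ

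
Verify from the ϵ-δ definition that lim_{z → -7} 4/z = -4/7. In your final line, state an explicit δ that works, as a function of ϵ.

Fix ϵ > 0. We seek δ > 0 such that 0 < |z + 7| < δ implies |4/z + 4/7| < ϵ.
|4/z + 4/7| = 4·|-7 − z|/(7·|z|) = 4|z + 7|/(7|z|).
Require δ ≤ 7/2 so that |z| > 7 − 7/2 = 7/2, hence 7|z| > 49/2.
Then |4/z + 4/7| < 4|z + 7|/(49/2), which is < ϵ when |z + 7| < (49/8)ϵ.
Take δ = min(7/2, (49/8)ϵ). Then 0 < |z + 7| < δ gives both |z + 7| < 7/2 and |z + 7| < (49/8)ϵ, so |4/z + 4/7| < ϵ.

δ = min(7/2, (49/8)ϵ)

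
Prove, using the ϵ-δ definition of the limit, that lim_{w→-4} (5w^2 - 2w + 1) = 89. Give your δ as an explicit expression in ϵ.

δ = min(1, ϵ/47)

Let ϵ > 0. We want δ > 0 such that 0 < |w + 4| < δ implies |(5w^2 - 2w + 1) − 89| < ϵ.
(5w^2 - 2w + 1) − 89 = 5w^2 - 2w - 88 = (w + 4)(5w - 22).
So |(5w^2 - 2w + 1) − 89| = |w + 4|·|5w - 22|.
Assume first that |w + 4| < 1, so |w| < 5. Then |5w - 22| ≤ 5·5 + 22 = 47.
Hence |(5w^2 - 2w + 1) − 89| ≤ 47|w + 4| < ϵ provided |w + 4| < ϵ/47.
Take δ = min(1, ϵ/47). Then 0 < |w + 4| < δ gives both |w + 4| < 1 and |w + 4| < ϵ/47, so |(5w^2 - 2w + 1) − 89| < ϵ.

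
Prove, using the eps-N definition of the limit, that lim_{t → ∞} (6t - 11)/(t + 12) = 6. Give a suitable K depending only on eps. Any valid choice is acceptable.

K = 83/eps

Fix eps > 0. We seek K > 0 such that t > K implies |(6t - 11)/(t + 12) − 6| < eps.
(6t - 11)/(t + 12) − 6 = ((6t - 11) − 6(t + 12)) / ((t + 12)) = -83/((t + 12)).
For t > 0 we have t + 12 > t, so |(6t - 11)/(t + 12) − 6| = 83/((t + 12)) < 83/(t) = 83/t.
Thus |(6t - 11)/(t + 12) − 6| < eps whenever t > 83/eps.
Take K = 83/eps. If t > K then |(6t - 11)/(t + 12) − 6| < 83/t < eps.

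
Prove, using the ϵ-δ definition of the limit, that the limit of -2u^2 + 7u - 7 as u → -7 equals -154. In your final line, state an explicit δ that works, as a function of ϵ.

δ = min(1, ϵ/37)

Let ϵ > 0. We want δ > 0 such that 0 < |u + 7| < δ implies |(-2u^2 + 7u - 7) + 154| < ϵ.
(-2u^2 + 7u - 7) + 154 = -2u^2 + 7u + 147 = (u + 7)(-2u + 21).
So |(-2u^2 + 7u - 7) + 154| = |u + 7|·|-2u + 21|.
Require δ ≤ 1. Then |u + 7| < 1 gives |u| < 8, and by the triangle inequality |-2u + 21| ≤ 2·8 + 21 = 37.
Hence |(-2u^2 + 7u - 7) + 154| ≤ 37|u + 7| < ϵ provided |u + 7| < ϵ/37.
Take δ = min(1, ϵ/37). Then 0 < |u + 7| < δ gives both |u + 7| < 1 and |u + 7| < ϵ/37, so |(-2u^2 + 7u - 7) + 154| < ϵ.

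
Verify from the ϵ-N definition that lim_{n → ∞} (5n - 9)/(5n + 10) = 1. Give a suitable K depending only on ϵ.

K = (19/5)/ϵ

Suppose ϵ > 0. For n ≥ 1, |(5n - 9)/(5n + 10) − 1| = |-95|/(5(5n + 10)) = 95/(5(5n + 10)).
Since 5n + 10 ≥ 5n for n ≥ 1, this is ≤ 95/(5·5n) = (19/5)/n.
So |(5n - 9)/(5n + 10) − 1| < ϵ whenever n > (19/5)/ϵ.
Take K = (19/5)/ϵ. If n > K then |(5n - 9)/(5n + 10) − 1| ≤ (19/5)/n < ϵ.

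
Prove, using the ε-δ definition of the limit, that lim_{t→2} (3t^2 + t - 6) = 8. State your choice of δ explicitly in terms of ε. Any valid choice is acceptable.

Let ε > 0 be given. We want δ > 0 such that 0 < |t − 2| < δ implies |(3t^2 + t - 6) − 8| < ε.
(3t^2 + t - 6) − 8 = 3t^2 + t - 14 = (t − 2)(3t + 7).
So |(3t^2 + t - 6) − 8| = |t − 2|·|3t + 7|.
Require δ ≤ 1. Then |t − 2| < 1 gives |t| < 3, and by the triangle inequality |3t + 7| ≤ 3·3 + 7 = 16.
Hence |(3t^2 + t - 6) − 8| ≤ 16|t − 2| < ε provided |t − 2| < ε/16.
Take δ = min(1, ε/16). Then 0 < |t − 2| < δ gives both |t − 2| < 1 and |t − 2| < ε/16, so |(3t^2 + t - 6) − 8| < ε.

δ = min(1, ε/16)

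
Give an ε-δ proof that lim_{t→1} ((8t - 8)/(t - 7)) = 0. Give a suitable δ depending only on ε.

Let ε > 0 be given. We want δ > 0 with 0 < |t − 1| < δ ⇒ |(8t - 8)/(t - 7) − 0| < ε.
Combining over a common denominator, (8t - 8)/(t - 7) − 0 = [(8t - 8)·(-6) − 0·(t - 7)] / [(-6)·(t - 7)] = -48(t − 1) / ((-6)(t - 7)).
So |(8t - 8)/(t - 7) − 0| = 48|t − 1| / (6·|t − 7|).
Require δ ≤ 3, so |t − 7| ≥ |-6| − |t − 1| > 6 − 3 = 3.
Hence |(8t - 8)/(t - 7) − 0| < 48|t − 1|/(6·3) = (8/3)|t − 1|, which is < ε once |t − 1| < (3/8)ε.
Take δ = min(3, (3/8)ε). Then 0 < |t − 1| < δ forces both bounds, so |(8t - 8)/(t - 7) − 0| < ε.

δ = min(3, (3/8)ε)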